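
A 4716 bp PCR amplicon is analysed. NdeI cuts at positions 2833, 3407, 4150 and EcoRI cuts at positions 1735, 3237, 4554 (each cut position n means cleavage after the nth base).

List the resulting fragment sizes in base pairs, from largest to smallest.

Combined cut positions (sorted): 1735, 2833, 3237, 3407, 4150, 4554.
Linear molecule, 6 cuts → 7 fragments:
  1735 − 0 = 1735 bp
  2833 − 1735 = 1098 bp
  3237 − 2833 = 404 bp
  3407 − 3237 = 170 bp
  4150 − 3407 = 743 bp
  4554 − 4150 = 404 bp
  4716 − 4554 = 162 bp
Sorted largest to smallest: 1735, 1098, 743, 404, 404, 170, 162 bp.

1735, 1098, 743, 404, 404, 170, 162 bp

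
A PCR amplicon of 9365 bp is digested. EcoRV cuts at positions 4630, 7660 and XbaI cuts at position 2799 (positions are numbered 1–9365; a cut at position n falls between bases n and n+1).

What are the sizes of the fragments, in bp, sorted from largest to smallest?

3030, 2799, 1831, 1705 bp

Combined cut positions (sorted): 2799, 4630, 7660.
Linear molecule, 3 cuts → 4 fragments:
  2799 − 0 = 2799 bp
  4630 − 2799 = 1831 bp
  7660 − 4630 = 3030 bp
  9365 − 7660 = 1705 bp
Sorted largest to smallest: 3030, 2799, 1831, 1705 bp.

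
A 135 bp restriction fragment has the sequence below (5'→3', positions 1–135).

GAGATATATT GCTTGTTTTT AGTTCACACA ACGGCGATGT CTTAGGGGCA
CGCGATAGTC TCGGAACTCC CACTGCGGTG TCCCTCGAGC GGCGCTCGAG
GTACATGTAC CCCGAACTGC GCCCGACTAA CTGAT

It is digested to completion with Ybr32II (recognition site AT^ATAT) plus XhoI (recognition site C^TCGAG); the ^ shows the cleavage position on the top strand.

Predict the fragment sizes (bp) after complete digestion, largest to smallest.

79, 40, 11, 5 bp

The Ybr32II site (ATATAT) starts at position 4.
Ybr32II cuts after base 2 of each site, so after position 5.
XhoI sites (CTCGAG) start at positions 84, 95.
XhoI cuts after the first base of each site, so after positions 84, 95.
Combined cut positions: 5, 84, 95.
Linear molecule, 3 cuts → 4 fragments:
  1–5 → 5 bp
  6–84 → 79 bp
  85–95 → 11 bp
  96–135 → 40 bp
Sorted largest to smallest: 79, 40, 11, 5 bp.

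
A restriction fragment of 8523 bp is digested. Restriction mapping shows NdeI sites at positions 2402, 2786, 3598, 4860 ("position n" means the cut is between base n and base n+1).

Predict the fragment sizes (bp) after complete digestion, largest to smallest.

3663, 2402, 1262, 812, 384 bp

Linear molecule, 4 cuts → 5 fragments:
  2402 − 0 = 2402 bp
  2786 − 2402 = 384 bp
  3598 − 2786 = 812 bp
  4860 − 3598 = 1262 bp
  8523 − 4860 = 3663 bp
Sorted largest to smallest: 3663, 2402, 1262, 812, 384 bp.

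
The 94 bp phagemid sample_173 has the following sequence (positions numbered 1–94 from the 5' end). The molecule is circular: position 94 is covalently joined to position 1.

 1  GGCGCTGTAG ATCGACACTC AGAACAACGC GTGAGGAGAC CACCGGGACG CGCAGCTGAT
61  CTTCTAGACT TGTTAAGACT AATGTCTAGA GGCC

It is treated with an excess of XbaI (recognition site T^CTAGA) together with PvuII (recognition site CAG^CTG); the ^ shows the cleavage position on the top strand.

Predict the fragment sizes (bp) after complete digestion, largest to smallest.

XbaI sites (TCTAGA) start at positions 63, 85.
XbaI cuts after the first base of each site, so after positions 63, 85.
The PvuII site (CAGCTG) starts at position 53.
PvuII cuts after base 3 of each site, so after position 55.
Combined cut positions: 55, 63, 85.
Circular molecule, 3 cuts → 3 fragments:
  56–63 → 8 bp
  64–85 → 22 bp
  86–94 then 1–55 → 9 + 55 = 64 bp
Sorted largest to smallest: 64, 22, 8 bp.

64, 22, 8 bp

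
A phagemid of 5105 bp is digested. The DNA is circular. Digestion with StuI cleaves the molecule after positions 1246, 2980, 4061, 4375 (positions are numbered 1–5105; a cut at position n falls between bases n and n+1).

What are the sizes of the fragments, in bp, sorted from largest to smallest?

Circular molecule, 4 cuts → 4 fragments:
  2980 − 1246 = 1734 bp
  4061 − 2980 = 1081 bp
  4375 − 4061 = 314 bp
  wrap: 5105 − 4375 + 1246 = 1976 bp
Sorted largest to smallest: 1976, 1734, 1081, 314 bp.

1976, 1734, 1081, 314 bp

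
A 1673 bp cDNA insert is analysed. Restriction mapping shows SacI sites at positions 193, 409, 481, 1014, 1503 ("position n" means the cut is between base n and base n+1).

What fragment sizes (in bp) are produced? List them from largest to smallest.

533, 489, 216, 193, 170, 72 bp

Linear molecule, 5 cuts → 6 fragments:
  193 − 0 = 193 bp
  409 − 193 = 216 bp
  481 − 409 = 72 bp
  1014 − 481 = 533 bp
  1503 − 1014 = 489 bp
  1673 − 1503 = 170 bp
Sorted largest to smallest: 533, 489, 216, 193, 170, 72 bp.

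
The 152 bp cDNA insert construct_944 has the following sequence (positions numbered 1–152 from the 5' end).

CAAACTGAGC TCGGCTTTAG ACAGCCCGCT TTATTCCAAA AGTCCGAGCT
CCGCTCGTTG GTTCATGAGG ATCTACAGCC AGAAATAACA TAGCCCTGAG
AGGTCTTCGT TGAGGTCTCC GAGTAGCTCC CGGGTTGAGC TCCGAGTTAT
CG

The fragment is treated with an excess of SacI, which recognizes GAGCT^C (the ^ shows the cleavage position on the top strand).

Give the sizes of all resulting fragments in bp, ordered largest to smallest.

SacI sites (GAGCTC) start at positions 7, 46, 137.
SacI cuts after base 5 of each site (before the last base), so after positions 11, 50, 141.
Linear molecule, 3 cuts → 4 fragments:
  1–11 → 11 bp
  12–50 → 39 bp
  51–141 → 91 bp
  142–152 → 11 bp
Sorted largest to smallest: 91, 39, 11, 11 bp.

91, 39, 11, 11 bp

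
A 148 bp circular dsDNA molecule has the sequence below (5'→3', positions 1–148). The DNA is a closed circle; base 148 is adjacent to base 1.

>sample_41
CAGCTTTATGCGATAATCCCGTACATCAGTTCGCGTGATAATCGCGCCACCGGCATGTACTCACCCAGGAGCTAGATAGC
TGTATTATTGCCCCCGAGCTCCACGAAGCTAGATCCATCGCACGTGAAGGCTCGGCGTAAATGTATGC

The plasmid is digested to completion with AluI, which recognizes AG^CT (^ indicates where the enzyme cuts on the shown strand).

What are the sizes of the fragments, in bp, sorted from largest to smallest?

AluI sites (AGCT) start at positions 2, 70, 78, 97, 107.
AluI cuts after base 2 of each site, so after positions 3, 71, 79, 98, 108.
Circular molecule, 5 cuts → 5 fragments:
  4–71 → 68 bp
  72–79 → 8 bp
  80–98 → 19 bp
  99–108 → 10 bp
  109–148 then 1–3 → 40 + 3 = 43 bp
Sorted largest to smallest: 68, 43, 19, 10, 8 bp.

68, 43, 19, 10, 8 bp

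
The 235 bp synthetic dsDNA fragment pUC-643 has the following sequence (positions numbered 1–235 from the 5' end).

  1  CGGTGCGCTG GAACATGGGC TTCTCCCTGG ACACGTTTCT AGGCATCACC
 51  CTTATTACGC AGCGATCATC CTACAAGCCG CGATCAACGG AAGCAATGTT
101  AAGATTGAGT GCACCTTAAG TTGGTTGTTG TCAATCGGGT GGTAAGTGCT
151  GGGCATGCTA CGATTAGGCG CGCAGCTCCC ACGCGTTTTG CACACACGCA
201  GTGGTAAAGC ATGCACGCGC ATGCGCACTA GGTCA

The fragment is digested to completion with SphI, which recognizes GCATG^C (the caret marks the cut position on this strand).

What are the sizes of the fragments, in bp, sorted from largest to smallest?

SphI sites (GCATGC) start at positions 153, 209, 219.
SphI cuts after base 5 of each site (before the last base), so after positions 157, 213, 223.
Linear molecule, 3 cuts → 4 fragments:
  1–157 → 157 bp
  158–213 → 56 bp
  214–223 → 10 bp
  224–235 → 12 bp
Sorted largest to smallest: 157, 56, 12, 10 bp.

157, 56, 12, 10 bp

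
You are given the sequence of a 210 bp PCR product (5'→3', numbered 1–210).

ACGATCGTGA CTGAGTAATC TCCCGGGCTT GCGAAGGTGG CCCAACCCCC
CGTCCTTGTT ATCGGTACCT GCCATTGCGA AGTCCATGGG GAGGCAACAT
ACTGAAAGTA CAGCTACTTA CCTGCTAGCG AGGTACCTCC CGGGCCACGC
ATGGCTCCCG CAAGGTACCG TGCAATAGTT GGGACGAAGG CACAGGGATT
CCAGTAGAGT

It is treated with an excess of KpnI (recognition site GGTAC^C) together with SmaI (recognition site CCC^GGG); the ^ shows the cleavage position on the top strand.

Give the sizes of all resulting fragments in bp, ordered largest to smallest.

68, 44, 42, 27, 24, 5 bp

KpnI sites (GGTACC) start at positions 64, 132, 164.
KpnI cuts after base 5 of each site (before the last base), so after positions 68, 136, 168.
SmaI sites (CCCGGG) start at positions 22, 139.
SmaI cuts after base 3 of each site, so after positions 24, 141.
Combined cut positions: 24, 68, 136, 141, 168.
Linear molecule, 5 cuts → 6 fragments:
  1–24 → 24 bp
  25–68 → 44 bp
  69–136 → 68 bp
  137–141 → 5 bp
  142–168 → 27 bp
  169–210 → 42 bp
Sorted largest to smallest: 68, 44, 42, 27, 24, 5 bp.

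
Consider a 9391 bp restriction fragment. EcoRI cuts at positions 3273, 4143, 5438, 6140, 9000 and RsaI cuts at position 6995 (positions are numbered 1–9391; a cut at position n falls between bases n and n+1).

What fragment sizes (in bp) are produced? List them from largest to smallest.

Combined cut positions (sorted): 3273, 4143, 5438, 6140, 6995, 9000.
Linear molecule, 6 cuts → 7 fragments:
  3273 − 0 = 3273 bp
  4143 − 3273 = 870 bp
  5438 − 4143 = 1295 bp
  6140 − 5438 = 702 bp
  6995 − 6140 = 855 bp
  9000 − 6995 = 2005 bp
  9391 − 9000 = 391 bp
Sorted largest to smallest: 3273, 2005, 1295, 870, 855, 702, 391 bp.

3273, 2005, 1295, 870, 855, 702, 391 bp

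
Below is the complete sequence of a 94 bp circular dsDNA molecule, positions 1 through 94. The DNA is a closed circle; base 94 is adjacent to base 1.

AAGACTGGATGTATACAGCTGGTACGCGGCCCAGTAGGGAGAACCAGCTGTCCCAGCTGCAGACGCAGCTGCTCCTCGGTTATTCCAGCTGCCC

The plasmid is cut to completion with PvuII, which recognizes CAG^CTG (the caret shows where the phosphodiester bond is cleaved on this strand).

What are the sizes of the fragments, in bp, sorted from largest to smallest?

PvuII sites (CAGCTG) start at positions 16, 45, 54, 66, 86.
PvuII cuts after base 3 of each site, so after positions 18, 47, 56, 68, 88.
Circular molecule, 5 cuts → 5 fragments:
  19–47 → 29 bp
  48–56 → 9 bp
  57–68 → 12 bp
  69–88 → 20 bp
  89–94 then 1–18 → 6 + 18 = 24 bp
Sorted largest to smallest: 29, 24, 20, 12, 9 bp.

29, 24, 20, 12, 9 bp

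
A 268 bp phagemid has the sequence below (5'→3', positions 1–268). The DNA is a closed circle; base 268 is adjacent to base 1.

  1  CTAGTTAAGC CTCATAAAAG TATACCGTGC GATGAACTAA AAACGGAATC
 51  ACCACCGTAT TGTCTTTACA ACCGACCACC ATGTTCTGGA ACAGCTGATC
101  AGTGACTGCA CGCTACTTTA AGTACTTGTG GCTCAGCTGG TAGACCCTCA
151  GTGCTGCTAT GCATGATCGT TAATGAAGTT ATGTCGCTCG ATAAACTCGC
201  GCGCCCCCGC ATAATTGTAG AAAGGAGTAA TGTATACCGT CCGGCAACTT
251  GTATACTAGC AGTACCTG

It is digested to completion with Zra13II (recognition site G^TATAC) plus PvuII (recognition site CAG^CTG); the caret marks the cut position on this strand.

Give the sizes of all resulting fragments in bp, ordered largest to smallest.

Zra13II sites (GTATAC) start at positions 20, 232, 251.
Zra13II cuts after the first base of each site, so after positions 20, 232, 251.
PvuII sites (CAGCTG) start at positions 92, 134.
PvuII cuts after base 3 of each site, so after positions 94, 136.
Combined cut positions: 20, 94, 136, 232, 251.
Circular molecule, 5 cuts → 5 fragments:
  21–94 → 74 bp
  95–136 → 42 bp
  137–232 → 96 bp
  233–251 → 19 bp
  252–268 then 1–20 → 17 + 20 = 37 bp
Sorted largest to smallest: 96, 74, 42, 37, 19 bp.

96, 74, 42, 37, 19 bp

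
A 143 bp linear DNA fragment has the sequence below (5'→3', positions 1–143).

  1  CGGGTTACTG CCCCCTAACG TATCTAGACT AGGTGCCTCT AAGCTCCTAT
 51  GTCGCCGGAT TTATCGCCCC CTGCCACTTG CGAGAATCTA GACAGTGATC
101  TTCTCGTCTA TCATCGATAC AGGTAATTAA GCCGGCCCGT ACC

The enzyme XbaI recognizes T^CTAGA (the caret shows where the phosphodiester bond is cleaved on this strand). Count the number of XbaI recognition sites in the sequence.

2

TCTAGA occurs starting at positions 23, 87.
XbaI cuts at 2 sites.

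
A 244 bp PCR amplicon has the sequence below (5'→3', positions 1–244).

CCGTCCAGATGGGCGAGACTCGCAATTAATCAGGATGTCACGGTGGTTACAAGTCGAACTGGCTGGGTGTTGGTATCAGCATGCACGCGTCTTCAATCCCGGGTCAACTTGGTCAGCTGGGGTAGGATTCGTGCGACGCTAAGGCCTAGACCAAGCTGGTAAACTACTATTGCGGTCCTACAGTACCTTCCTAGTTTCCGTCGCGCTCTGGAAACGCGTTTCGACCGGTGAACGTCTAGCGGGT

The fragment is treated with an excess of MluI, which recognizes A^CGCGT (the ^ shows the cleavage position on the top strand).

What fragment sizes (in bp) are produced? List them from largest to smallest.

MluI sites (ACGCGT) start at positions 85, 214.
MluI cuts after the first base of each site, so after positions 85, 214.
Linear molecule, 2 cuts → 3 fragments:
  1–85 → 85 bp
  86–214 → 129 bp
  215–244 → 30 bp
Sorted largest to smallest: 129, 85, 30 bp.

129, 85, 30 bp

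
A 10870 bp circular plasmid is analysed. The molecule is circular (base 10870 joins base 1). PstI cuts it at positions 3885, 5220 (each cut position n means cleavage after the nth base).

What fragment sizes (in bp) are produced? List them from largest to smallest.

9535, 1335 bp

Circular molecule, 2 cuts → 2 fragments:
  5220 − 3885 = 1335 bp
  wrap: 10870 − 5220 + 3885 = 9535 bp
Sorted largest to smallest: 9535, 1335 bp.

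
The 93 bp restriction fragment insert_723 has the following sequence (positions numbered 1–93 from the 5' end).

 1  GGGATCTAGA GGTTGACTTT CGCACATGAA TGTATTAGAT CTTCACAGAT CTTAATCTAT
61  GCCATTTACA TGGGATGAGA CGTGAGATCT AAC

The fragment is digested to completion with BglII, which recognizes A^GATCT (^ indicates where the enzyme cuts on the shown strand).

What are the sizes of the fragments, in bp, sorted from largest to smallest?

BglII sites (AGATCT) start at positions 37, 47, 85.
BglII cuts after the first base of each site, so after positions 37, 47, 85.
Linear molecule, 3 cuts → 4 fragments:
  1–37 → 37 bp
  38–47 → 10 bp
  48–85 → 38 bp
  86–93 → 8 bp
Sorted largest to smallest: 38, 37, 10, 8 bp.

38, 37, 10, 8 bp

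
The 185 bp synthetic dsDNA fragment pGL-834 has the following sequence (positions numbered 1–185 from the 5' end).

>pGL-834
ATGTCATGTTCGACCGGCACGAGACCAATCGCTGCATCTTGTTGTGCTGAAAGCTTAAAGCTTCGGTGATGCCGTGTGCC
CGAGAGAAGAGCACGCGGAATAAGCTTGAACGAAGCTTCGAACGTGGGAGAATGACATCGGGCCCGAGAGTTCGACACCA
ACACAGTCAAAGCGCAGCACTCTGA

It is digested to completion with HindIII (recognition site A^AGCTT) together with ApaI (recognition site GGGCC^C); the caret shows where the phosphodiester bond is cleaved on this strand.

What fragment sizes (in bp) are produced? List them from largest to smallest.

HindIII sites (AAGCTT) start at positions 51, 58, 102, 113.
HindIII cuts after the first base of each site, so after positions 51, 58, 102, 113.
The ApaI site (GGGCCC) starts at position 140.
ApaI cuts after base 5 of each site (before the last base), so after position 144.
Combined cut positions: 51, 58, 102, 113, 144.
Linear molecule, 5 cuts → 6 fragments:
  1–51 → 51 bp
  52–58 → 7 bp
  59–102 → 44 bp
  103–113 → 11 bp
  114–144 → 31 bp
  145–185 → 41 bp
Sorted largest to smallest: 51, 44, 41, 31, 11, 7 bp.

51, 44, 41, 31, 11, 7 bp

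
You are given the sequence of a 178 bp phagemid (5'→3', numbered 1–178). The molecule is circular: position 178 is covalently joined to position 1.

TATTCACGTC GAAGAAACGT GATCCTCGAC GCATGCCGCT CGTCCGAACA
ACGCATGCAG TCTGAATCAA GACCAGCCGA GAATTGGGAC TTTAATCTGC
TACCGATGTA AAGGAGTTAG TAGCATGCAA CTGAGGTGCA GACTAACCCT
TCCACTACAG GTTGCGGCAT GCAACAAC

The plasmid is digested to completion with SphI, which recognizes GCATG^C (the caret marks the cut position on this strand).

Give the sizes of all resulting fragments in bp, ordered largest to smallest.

70, 44, 42, 22 bp

SphI sites (GCATGC) start at positions 31, 53, 123, 167.
SphI cuts after base 5 of each site (before the last base), so after positions 35, 57, 127, 171.
Circular molecule, 4 cuts → 4 fragments:
  36–57 → 22 bp
  58–127 → 70 bp
  128–171 → 44 bp
  172–178 then 1–35 → 7 + 35 = 42 bp
Sorted largest to smallest: 70, 44, 42, 22 bp.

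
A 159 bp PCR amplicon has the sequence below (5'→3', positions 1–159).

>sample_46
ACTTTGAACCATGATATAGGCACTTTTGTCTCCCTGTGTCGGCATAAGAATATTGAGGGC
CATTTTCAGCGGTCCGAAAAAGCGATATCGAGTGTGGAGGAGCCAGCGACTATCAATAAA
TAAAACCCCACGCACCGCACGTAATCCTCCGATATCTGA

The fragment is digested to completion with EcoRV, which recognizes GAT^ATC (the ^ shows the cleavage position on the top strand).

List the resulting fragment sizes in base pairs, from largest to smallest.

86, 67, 6 bp

EcoRV sites (GATATC) start at positions 84, 151.
EcoRV cuts after base 3 of each site, so after positions 86, 153.
Linear molecule, 2 cuts → 3 fragments:
  1–86 → 86 bp
  87–153 → 67 bp
  154–159 → 6 bp
Sorted largest to smallest: 86, 67, 6 bp.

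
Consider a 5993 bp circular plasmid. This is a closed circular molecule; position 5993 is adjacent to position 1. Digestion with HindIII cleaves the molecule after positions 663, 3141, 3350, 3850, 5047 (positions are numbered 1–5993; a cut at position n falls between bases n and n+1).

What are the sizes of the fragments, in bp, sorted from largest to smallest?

2478, 1609, 1197, 500, 209 bp

Circular molecule, 5 cuts → 5 fragments:
  3141 − 663 = 2478 bp
  3350 − 3141 = 209 bp
  3850 − 3350 = 500 bp
  5047 − 3850 = 1197 bp
  wrap: 5993 − 5047 + 663 = 1609 bp
Sorted largest to smallest: 2478, 1609, 1197, 500, 209 bp.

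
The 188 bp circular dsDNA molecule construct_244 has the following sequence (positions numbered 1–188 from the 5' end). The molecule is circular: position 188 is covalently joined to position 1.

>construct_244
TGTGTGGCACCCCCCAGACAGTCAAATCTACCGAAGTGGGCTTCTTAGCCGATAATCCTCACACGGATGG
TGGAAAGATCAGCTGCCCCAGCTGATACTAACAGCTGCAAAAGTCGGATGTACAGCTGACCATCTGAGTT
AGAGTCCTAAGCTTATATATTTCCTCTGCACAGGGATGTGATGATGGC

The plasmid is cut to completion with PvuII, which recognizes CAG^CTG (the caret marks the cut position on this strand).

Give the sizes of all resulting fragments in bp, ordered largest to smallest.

145, 21, 13, 9 bp

PvuII sites (CAGCTG) start at positions 80, 89, 102, 123.
PvuII cuts after base 3 of each site, so after positions 82, 91, 104, 125.
Circular molecule, 4 cuts → 4 fragments:
  83–91 → 9 bp
  92–104 → 13 bp
  105–125 → 21 bp
  126–188 then 1–82 → 63 + 82 = 145 bp
Sorted largest to smallest: 145, 21, 13, 9 bp.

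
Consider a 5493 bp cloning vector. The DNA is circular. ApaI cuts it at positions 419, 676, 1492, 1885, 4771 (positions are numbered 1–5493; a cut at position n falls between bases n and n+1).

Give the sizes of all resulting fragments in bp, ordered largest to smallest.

Circular molecule, 5 cuts → 5 fragments:
  676 − 419 = 257 bp
  1492 − 676 = 816 bp
  1885 − 1492 = 393 bp
  4771 − 1885 = 2886 bp
  wrap: 5493 − 4771 + 419 = 1141 bp
Sorted largest to smallest: 2886, 1141, 816, 393, 257 bp.

2886, 1141, 816, 393, 257 bp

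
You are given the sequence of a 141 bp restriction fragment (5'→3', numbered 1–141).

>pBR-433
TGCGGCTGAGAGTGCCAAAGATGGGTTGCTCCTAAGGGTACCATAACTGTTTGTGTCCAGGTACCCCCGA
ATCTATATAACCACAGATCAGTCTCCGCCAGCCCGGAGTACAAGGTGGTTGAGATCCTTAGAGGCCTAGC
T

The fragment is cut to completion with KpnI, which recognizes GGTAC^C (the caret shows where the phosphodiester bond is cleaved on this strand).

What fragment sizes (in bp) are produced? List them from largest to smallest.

77, 41, 23 bp

KpnI sites (GGTACC) start at positions 37, 60.
KpnI cuts after base 5 of each site (before the last base), so after positions 41, 64.
Linear molecule, 2 cuts → 3 fragments:
  1–41 → 41 bp
  42–64 → 23 bp
  65–141 → 77 bp
Sorted largest to smallest: 77, 41, 23 bp.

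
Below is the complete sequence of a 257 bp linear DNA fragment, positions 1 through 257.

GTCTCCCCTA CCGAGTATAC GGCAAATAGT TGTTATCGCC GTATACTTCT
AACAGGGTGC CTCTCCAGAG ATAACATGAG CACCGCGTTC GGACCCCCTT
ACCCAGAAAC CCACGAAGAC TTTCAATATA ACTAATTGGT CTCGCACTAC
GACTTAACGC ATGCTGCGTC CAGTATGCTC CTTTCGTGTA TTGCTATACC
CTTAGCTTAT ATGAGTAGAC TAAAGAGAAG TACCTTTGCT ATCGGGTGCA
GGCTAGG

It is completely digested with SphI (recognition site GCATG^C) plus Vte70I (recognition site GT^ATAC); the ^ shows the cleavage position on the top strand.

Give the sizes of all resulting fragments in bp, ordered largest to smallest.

The SphI site (GCATGC) starts at position 159.
SphI cuts after base 5 of each site (before the last base), so after position 163.
Vte70I sites (GTATAC) start at positions 15, 41.
Vte70I cuts after base 2 of each site, so after positions 16, 42.
Combined cut positions: 16, 42, 163.
Linear molecule, 3 cuts → 4 fragments:
  1–16 → 16 bp
  17–42 → 26 bp
  43–163 → 121 bp
  164–257 → 94 bp
Sorted largest to smallest: 121, 94, 26, 16 bp.

121, 94, 26, 16 bp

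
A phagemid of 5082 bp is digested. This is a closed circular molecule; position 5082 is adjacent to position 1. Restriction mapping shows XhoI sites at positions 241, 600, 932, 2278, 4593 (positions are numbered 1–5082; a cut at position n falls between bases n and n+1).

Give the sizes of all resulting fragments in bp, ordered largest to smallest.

2315, 1346, 730, 359, 332 bp

Circular molecule, 5 cuts → 5 fragments:
  600 − 241 = 359 bp
  932 − 600 = 332 bp
  2278 − 932 = 1346 bp
  4593 − 2278 = 2315 bp
  wrap: 5082 − 4593 + 241 = 730 bp
Sorted largest to smallest: 2315, 1346, 730, 359, 332 bp.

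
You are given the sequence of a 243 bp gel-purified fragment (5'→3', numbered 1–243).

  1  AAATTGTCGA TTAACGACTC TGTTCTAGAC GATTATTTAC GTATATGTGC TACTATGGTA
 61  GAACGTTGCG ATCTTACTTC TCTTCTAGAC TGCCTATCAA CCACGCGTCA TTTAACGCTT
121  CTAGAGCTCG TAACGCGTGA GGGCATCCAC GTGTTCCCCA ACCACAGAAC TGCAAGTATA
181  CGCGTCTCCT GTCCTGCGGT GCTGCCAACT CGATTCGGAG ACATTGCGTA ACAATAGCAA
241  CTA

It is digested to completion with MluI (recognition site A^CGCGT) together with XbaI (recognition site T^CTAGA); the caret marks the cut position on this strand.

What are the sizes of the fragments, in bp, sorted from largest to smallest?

MluI sites (ACGCGT) start at positions 103, 133, 180.
MluI cuts after the first base of each site, so after positions 103, 133, 180.
XbaI sites (TCTAGA) start at positions 24, 84, 120.
XbaI cuts after the first base of each site, so after positions 24, 84, 120.
Combined cut positions: 24, 84, 103, 120, 133, 180.
Linear molecule, 6 cuts → 7 fragments:
  1–24 → 24 bp
  25–84 → 60 bp
  85–103 → 19 bp
  104–120 → 17 bp
  121–133 → 13 bp
  134–180 → 47 bp
  181–243 → 63 bp
Sorted largest to smallest: 63, 60, 47, 24, 19, 17, 13 bp.

63, 60, 47, 24, 19, 17, 13 bp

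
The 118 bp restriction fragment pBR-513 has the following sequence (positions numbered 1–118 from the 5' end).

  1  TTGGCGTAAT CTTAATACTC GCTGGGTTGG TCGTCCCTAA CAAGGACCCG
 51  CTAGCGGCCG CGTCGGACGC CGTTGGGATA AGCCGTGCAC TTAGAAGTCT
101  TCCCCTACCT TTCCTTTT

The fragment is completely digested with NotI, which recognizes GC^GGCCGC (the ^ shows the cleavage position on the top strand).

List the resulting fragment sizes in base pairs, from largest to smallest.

The NotI site (GCGGCCGC) starts at position 54.
NotI cuts after base 2 of each site, so after position 55.
Linear molecule, 1 cut → 2 fragments:
  1–55 → 55 bp
  56–118 → 63 bp
Sorted largest to smallest: 63, 55 bp.

63, 55 bp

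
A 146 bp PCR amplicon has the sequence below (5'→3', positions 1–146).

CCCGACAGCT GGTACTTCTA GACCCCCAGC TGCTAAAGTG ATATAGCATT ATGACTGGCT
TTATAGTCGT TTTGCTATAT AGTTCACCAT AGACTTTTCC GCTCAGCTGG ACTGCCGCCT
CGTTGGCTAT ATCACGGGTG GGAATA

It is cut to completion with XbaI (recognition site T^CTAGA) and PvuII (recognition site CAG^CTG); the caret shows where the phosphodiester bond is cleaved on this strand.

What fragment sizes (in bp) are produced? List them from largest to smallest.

77, 40, 12, 9, 8 bp

The XbaI site (TCTAGA) starts at position 17.
XbaI cuts after the first base of each site, so after position 17.
PvuII sites (CAGCTG) start at positions 6, 27, 104.
PvuII cuts after base 3 of each site, so after positions 8, 29, 106.
Combined cut positions: 8, 17, 29, 106.
Linear molecule, 4 cuts → 5 fragments:
  1–8 → 8 bp
  9–17 → 9 bp
  18–29 → 12 bp
  30–106 → 77 bp
  107–146 → 40 bp
Sorted largest to smallest: 77, 40, 12, 9, 8 bp.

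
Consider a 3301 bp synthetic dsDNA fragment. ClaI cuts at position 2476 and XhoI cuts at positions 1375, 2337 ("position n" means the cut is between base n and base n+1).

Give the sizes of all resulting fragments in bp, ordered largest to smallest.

Combined cut positions (sorted): 1375, 2337, 2476.
Linear molecule, 3 cuts → 4 fragments:
  1375 − 0 = 1375 bp
  2337 − 1375 = 962 bp
  2476 − 2337 = 139 bp
  3301 − 2476 = 825 bp
Sorted largest to smallest: 1375, 962, 825, 139 bp.

1375, 962, 825, 139 bp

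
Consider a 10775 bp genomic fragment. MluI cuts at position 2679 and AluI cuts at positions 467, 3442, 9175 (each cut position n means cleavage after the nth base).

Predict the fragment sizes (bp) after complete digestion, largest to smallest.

5733, 2212, 1600, 763, 467 bp

Combined cut positions (sorted): 467, 2679, 3442, 9175.
Linear molecule, 4 cuts → 5 fragments:
  467 − 0 = 467 bp
  2679 − 467 = 2212 bp
  3442 − 2679 = 763 bp
  9175 − 3442 = 5733 bp
  10775 − 9175 = 1600 bp
Sorted largest to smallest: 5733, 2212, 1600, 763, 467 bp.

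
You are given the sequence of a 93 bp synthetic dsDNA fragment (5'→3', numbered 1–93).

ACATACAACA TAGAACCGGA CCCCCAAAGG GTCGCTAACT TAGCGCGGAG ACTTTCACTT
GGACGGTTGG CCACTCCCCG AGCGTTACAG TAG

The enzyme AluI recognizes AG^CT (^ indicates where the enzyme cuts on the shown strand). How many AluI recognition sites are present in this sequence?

0

No occurrence of AGCT is present in the sequence.
AluI does not cut: 0 sites.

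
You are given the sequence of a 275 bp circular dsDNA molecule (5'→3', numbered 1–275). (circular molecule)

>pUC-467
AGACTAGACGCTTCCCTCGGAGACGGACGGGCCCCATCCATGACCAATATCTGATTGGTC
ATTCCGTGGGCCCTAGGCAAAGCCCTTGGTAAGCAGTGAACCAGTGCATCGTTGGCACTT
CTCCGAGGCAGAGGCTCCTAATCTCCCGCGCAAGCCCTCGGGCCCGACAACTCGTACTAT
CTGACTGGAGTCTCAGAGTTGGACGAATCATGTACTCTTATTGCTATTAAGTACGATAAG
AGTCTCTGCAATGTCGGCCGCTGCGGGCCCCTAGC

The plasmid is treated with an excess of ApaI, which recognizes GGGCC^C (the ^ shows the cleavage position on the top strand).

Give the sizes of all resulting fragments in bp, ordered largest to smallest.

105, 92, 39, 39 bp

ApaI sites (GGGCCC) start at positions 29, 68, 160, 265.
ApaI cuts after base 5 of each site (before the last base), so after positions 33, 72, 164, 269.
Circular molecule, 4 cuts → 4 fragments:
  34–72 → 39 bp
  73–164 → 92 bp
  165–269 → 105 bp
  270–275 then 1–33 → 6 + 33 = 39 bp
Sorted largest to smallest: 105, 92, 39, 39 bp.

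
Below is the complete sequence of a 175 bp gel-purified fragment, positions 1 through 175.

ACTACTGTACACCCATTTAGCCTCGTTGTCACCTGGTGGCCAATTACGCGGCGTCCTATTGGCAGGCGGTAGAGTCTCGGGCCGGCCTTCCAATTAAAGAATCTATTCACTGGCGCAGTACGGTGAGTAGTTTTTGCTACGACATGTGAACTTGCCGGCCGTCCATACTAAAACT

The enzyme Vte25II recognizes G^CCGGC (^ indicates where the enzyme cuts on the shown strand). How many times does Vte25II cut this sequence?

GCCGGC occurs starting at positions 81, 154.
Vte25II cuts at 2 sites.

2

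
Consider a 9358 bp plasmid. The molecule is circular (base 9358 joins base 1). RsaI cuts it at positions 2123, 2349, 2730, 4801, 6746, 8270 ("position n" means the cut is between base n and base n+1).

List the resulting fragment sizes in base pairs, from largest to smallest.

Circular molecule, 6 cuts → 6 fragments:
  2349 − 2123 = 226 bp
  2730 − 2349 = 381 bp
  4801 − 2730 = 2071 bp
  6746 − 4801 = 1945 bp
  8270 − 6746 = 1524 bp
  wrap: 9358 − 8270 + 2123 = 3211 bp
Sorted largest to smallest: 3211, 2071, 1945, 1524, 381, 226 bp.

3211, 2071, 1945, 1524, 381, 226 bp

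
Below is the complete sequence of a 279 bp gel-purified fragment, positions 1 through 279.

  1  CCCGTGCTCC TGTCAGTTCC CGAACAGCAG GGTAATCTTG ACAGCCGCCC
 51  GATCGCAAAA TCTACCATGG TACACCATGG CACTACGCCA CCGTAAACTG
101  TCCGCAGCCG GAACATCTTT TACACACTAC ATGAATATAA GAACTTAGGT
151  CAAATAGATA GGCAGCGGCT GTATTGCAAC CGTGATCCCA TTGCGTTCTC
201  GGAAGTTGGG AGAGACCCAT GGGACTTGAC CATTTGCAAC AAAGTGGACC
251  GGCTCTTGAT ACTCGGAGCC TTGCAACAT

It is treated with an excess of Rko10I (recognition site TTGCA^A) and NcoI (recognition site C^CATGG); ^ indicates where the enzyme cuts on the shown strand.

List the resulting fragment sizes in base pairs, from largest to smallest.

103, 65, 39, 37, 21, 10, 4 bp

Rko10I sites (TTGCAA) start at positions 174, 234, 271.
Rko10I cuts after base 5 of each site (before the last base), so after positions 178, 238, 275.
NcoI sites (CCATGG) start at positions 65, 75, 217.
NcoI cuts after the first base of each site, so after positions 65, 75, 217.
Combined cut positions: 65, 75, 178, 217, 238, 275.
Linear molecule, 6 cuts → 7 fragments:
  1–65 → 65 bp
  66–75 → 10 bp
  76–178 → 103 bp
  179–217 → 39 bp
  218–238 → 21 bp
  239–275 → 37 bp
  276–279 → 4 bp
Sorted largest to smallest: 103, 65, 39, 37, 21, 10, 4 bp.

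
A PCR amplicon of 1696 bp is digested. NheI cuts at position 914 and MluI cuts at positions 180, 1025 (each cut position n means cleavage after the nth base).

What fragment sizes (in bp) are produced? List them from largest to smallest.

734, 671, 180, 111 bp

Combined cut positions (sorted): 180, 914, 1025.
Linear molecule, 3 cuts → 4 fragments:
  180 − 0 = 180 bp
  914 − 180 = 734 bp
  1025 − 914 = 111 bp
  1696 − 1025 = 671 bp
Sorted largest to smallest: 734, 671, 180, 111 bp.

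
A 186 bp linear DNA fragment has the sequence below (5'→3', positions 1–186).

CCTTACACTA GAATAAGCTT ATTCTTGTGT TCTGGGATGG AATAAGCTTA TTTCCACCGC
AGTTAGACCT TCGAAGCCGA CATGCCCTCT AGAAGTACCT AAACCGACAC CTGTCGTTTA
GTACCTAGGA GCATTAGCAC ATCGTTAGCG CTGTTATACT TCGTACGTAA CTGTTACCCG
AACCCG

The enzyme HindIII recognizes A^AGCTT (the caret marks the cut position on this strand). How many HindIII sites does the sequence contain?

2

AAGCTT occurs starting at positions 15, 44.
HindIII cuts at 2 sites.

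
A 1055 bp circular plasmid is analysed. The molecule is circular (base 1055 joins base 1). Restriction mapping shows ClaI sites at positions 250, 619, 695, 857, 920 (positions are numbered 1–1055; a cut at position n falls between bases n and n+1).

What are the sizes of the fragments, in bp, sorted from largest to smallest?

Circular molecule, 5 cuts → 5 fragments:
  619 − 250 = 369 bp
  695 − 619 = 76 bp
  857 − 695 = 162 bp
  920 − 857 = 63 bp
  wrap: 1055 − 920 + 250 = 385 bp
Sorted largest to smallest: 385, 369, 162, 76, 63 bp.

385, 369, 162, 76, 63 bp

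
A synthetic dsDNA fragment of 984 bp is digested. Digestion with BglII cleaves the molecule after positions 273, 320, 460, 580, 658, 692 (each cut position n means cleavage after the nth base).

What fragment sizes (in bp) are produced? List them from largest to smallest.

292, 273, 140, 120, 78, 47, 34 bp

Linear molecule, 6 cuts → 7 fragments:
  273 − 0 = 273 bp
  320 − 273 = 47 bp
  460 − 320 = 140 bp
  580 − 460 = 120 bp
  658 − 580 = 78 bp
  692 − 658 = 34 bp
  984 − 692 = 292 bp
Sorted largest to smallest: 292, 273, 140, 120, 78, 47, 34 bp.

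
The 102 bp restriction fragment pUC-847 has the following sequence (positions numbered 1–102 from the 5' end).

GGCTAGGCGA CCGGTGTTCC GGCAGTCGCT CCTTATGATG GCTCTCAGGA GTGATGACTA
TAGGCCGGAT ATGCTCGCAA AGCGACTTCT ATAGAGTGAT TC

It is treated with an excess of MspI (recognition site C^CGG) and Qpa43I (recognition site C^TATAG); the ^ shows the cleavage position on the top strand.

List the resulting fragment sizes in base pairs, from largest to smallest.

39, 24, 13, 11, 8, 7 bp

MspI sites (CCGG) start at positions 11, 19, 65.
MspI cuts after the first base of each site, so after positions 11, 19, 65.
Qpa43I sites (CTATAG) start at positions 58, 89.
Qpa43I cuts after the first base of each site, so after positions 58, 89.
Combined cut positions: 11, 19, 58, 65, 89.
Linear molecule, 5 cuts → 6 fragments:
  1–11 → 11 bp
  12–19 → 8 bp
  20–58 → 39 bp
  59–65 → 7 bp
  66–89 → 24 bp
  90–102 → 13 bp
Sorted largest to smallest: 39, 24, 13, 11, 8, 7 bp.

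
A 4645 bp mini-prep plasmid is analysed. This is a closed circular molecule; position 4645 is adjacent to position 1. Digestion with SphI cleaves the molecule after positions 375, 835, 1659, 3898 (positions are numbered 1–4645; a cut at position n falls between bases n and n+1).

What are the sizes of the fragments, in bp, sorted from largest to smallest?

Circular molecule, 4 cuts → 4 fragments:
  835 − 375 = 460 bp
  1659 − 835 = 824 bp
  3898 − 1659 = 2239 bp
  wrap: 4645 − 3898 + 375 = 1122 bp
Sorted largest to smallest: 2239, 1122, 824, 460 bp.

2239, 1122, 824, 460 bp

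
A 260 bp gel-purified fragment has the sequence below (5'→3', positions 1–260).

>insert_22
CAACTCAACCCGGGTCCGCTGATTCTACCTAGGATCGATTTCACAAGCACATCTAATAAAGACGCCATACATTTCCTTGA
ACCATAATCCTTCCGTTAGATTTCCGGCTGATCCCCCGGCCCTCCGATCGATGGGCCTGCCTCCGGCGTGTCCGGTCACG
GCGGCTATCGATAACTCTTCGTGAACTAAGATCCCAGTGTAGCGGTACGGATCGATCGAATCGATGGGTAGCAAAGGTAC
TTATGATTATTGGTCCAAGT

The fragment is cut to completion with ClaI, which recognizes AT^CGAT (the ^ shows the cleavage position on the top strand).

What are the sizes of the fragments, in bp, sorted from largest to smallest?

ClaI sites (ATCGAT) start at positions 34, 127, 167, 211, 220.
ClaI cuts after base 2 of each site, so after positions 35, 128, 168, 212, 221.
Linear molecule, 5 cuts → 6 fragments:
  1–35 → 35 bp
  36–128 → 93 bp
  129–168 → 40 bp
  169–212 → 44 bp
  213–221 → 9 bp
  222–260 → 39 bp
Sorted largest to smallest: 93, 44, 40, 39, 35, 9 bp.

93, 44, 40, 39, 35, 9 bp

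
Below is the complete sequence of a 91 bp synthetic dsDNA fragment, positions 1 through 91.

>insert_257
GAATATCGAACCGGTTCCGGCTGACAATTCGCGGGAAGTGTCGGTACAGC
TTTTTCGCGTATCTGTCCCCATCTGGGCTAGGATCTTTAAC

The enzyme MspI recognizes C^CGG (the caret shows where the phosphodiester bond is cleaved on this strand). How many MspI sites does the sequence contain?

2

CCGG occurs starting at positions 11, 17.
MspI cuts at 2 sites.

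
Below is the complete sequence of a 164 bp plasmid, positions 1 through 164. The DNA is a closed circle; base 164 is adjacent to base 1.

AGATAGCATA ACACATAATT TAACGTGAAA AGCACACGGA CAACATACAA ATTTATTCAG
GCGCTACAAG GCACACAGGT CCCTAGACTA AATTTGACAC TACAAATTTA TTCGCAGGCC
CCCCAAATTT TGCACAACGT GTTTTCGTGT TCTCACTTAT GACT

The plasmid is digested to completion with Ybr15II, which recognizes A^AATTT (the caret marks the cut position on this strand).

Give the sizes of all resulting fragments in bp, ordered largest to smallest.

Ybr15II sites (AAATTT) start at positions 49, 90, 104, 125.
Ybr15II cuts after the first base of each site, so after positions 49, 90, 104, 125.
Circular molecule, 4 cuts → 4 fragments:
  50–90 → 41 bp
  91–104 → 14 bp
  105–125 → 21 bp
  126–164 then 1–49 → 39 + 49 = 88 bp
Sorted largest to smallest: 88, 41, 21, 14 bp.

88, 41, 21, 14 bp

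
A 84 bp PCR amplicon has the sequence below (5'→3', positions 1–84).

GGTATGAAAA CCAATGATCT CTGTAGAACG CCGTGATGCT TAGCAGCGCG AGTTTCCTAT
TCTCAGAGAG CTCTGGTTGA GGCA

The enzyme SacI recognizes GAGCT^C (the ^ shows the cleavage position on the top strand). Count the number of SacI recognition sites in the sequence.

1

GAGCTC occurs starting at position 68.
SacI cuts at 1 site.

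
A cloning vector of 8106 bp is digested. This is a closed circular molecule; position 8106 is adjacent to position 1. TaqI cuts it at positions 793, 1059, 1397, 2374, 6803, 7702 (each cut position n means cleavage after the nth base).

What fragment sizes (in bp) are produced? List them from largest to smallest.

Circular molecule, 6 cuts → 6 fragments:
  1059 − 793 = 266 bp
  1397 − 1059 = 338 bp
  2374 − 1397 = 977 bp
  6803 − 2374 = 4429 bp
  7702 − 6803 = 899 bp
  wrap: 8106 − 7702 + 793 = 1197 bp
Sorted largest to smallest: 4429, 1197, 977, 899, 338, 266 bp.

4429, 1197, 977, 899, 338, 266 bp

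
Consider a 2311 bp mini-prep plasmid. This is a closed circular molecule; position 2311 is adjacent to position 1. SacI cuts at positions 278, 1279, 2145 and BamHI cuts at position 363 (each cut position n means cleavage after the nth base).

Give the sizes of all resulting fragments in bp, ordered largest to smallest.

Combined cut positions (sorted): 278, 363, 1279, 2145.
Circular molecule, 4 cuts → 4 fragments:
  363 − 278 = 85 bp
  1279 − 363 = 916 bp
  2145 − 1279 = 866 bp
  wrap: 2311 − 2145 + 278 = 444 bp
Sorted largest to smallest: 916, 866, 444, 85 bp.

916, 866, 444, 85 bp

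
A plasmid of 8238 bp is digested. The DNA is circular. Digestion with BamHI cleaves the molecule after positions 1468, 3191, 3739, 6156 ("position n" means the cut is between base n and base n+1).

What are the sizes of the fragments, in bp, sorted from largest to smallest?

3550, 2417, 1723, 548 bp

Circular molecule, 4 cuts → 4 fragments:
  3191 − 1468 = 1723 bp
  3739 − 3191 = 548 bp
  6156 − 3739 = 2417 bp
  wrap: 8238 − 6156 + 1468 = 3550 bp
Sorted largest to smallest: 3550, 2417, 1723, 548 bp.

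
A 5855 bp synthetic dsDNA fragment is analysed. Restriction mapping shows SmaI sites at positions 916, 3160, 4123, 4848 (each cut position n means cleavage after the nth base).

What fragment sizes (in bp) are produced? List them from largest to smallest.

Linear molecule, 4 cuts → 5 fragments:
  916 − 0 = 916 bp
  3160 − 916 = 2244 bp
  4123 − 3160 = 963 bp
  4848 − 4123 = 725 bp
  5855 − 4848 = 1007 bp
Sorted largest to smallest: 2244, 1007, 963, 916, 725 bp.

2244, 1007, 963, 916, 725 bp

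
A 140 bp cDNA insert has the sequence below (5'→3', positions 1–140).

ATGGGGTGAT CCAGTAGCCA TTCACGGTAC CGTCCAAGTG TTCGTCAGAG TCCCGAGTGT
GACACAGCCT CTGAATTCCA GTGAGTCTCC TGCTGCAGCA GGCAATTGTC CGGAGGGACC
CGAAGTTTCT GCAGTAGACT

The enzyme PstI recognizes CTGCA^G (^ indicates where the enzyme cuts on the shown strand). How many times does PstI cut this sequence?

CTGCAG occurs starting at positions 93, 129.
PstI cuts at 2 sites.

2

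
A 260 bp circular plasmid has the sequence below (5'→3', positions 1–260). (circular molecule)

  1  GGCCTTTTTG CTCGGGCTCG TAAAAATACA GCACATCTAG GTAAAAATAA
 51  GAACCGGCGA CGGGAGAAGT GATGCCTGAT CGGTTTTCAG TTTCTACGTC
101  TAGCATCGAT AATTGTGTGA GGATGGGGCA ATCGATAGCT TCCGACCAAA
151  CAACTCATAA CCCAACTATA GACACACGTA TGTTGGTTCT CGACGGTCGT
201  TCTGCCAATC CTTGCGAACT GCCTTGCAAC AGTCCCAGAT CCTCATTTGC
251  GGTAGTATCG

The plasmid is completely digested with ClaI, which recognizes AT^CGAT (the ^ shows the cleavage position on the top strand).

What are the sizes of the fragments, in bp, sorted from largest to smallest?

234, 26 bp

ClaI sites (ATCGAT) start at positions 105, 131.
ClaI cuts after base 2 of each site, so after positions 106, 132.
Circular molecule, 2 cuts → 2 fragments:
  107–132 → 26 bp
  133–260 then 1–106 → 128 + 106 = 234 bp
Sorted largest to smallest: 234, 26 bp.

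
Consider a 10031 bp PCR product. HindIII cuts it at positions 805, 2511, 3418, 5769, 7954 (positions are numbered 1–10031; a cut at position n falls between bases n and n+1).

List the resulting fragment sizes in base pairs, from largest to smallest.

2351, 2185, 2077, 1706, 907, 805 bp

Linear molecule, 5 cuts → 6 fragments:
  805 − 0 = 805 bp
  2511 − 805 = 1706 bp
  3418 − 2511 = 907 bp
  5769 − 3418 = 2351 bp
  7954 − 5769 = 2185 bp
  10031 − 7954 = 2077 bp
Sorted largest to smallest: 2351, 2185, 2077, 1706, 907, 805 bp.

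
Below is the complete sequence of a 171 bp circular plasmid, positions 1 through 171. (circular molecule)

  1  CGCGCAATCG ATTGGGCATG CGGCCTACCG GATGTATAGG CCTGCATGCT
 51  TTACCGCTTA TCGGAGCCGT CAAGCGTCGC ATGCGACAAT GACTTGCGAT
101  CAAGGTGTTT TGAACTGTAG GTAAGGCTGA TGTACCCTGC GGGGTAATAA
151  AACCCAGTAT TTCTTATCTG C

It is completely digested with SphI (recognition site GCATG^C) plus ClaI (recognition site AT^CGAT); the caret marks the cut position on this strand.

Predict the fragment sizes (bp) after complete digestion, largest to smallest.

96, 35, 28, 12 bp

SphI sites (GCATGC) start at positions 16, 44, 79.
SphI cuts after base 5 of each site (before the last base), so after positions 20, 48, 83.
The ClaI site (ATCGAT) starts at position 7.
ClaI cuts after base 2 of each site, so after position 8.
Combined cut positions: 8, 20, 48, 83.
Circular molecule, 4 cuts → 4 fragments:
  9–20 → 12 bp
  21–48 → 28 bp
  49–83 → 35 bp
  84–171 then 1–8 → 88 + 8 = 96 bp
Sorted largest to smallest: 96, 35, 28, 12 bp.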